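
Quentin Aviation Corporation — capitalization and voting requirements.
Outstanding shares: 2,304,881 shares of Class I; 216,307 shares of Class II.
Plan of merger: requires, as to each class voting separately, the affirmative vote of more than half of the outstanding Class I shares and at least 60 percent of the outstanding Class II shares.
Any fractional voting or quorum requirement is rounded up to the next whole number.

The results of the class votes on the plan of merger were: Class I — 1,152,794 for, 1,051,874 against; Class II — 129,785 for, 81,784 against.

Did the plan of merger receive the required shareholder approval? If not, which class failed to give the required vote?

Approved — every class gave the required vote.

Class I: a majority of 2304881 is 1152441; 1,152,441 required, 1,152,794 in favor — approved.
Class II: 3/5 of 216307 = 129784.20, rounded up to 129785; 129,785 required, 129,785 in favor — approved.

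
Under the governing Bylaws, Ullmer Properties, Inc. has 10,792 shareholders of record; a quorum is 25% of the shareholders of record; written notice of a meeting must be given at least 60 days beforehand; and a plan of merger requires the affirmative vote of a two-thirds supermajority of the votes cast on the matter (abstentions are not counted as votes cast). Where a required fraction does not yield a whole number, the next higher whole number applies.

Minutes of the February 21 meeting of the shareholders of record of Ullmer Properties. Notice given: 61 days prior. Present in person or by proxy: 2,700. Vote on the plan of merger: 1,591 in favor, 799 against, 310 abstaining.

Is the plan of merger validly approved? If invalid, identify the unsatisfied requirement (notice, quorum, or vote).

Invalid — vote requirement not satisfied.

Notice: 61 days given; 60 required. Satisfied.
Quorum: 25% of 10,792 = 2,698; 2,700 present. Satisfied.
Vote: requires two-thirds of the votes cast (2,700 − 310 abstaining = 2,390); 2/3 of 2390 = 1593.33, rounded up to 1594, so 1,594 needed; 1,591 in favor. Not satisfied.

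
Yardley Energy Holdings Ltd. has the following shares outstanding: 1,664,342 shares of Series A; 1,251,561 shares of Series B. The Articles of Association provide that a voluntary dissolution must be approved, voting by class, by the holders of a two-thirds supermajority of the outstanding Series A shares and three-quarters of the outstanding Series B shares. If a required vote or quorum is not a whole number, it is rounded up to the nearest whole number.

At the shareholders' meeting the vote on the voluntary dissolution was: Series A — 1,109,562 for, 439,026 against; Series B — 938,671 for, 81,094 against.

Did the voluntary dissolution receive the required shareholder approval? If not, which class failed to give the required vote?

Series A: 2/3 of 1664342 = 1109561.33, rounded up to 1109562; 1,109,562 required, 1,109,562 in favor — approved.
Series B: 3/4 of 1251561 = 938670.75, rounded up to 938671; 938,671 required, 938,671 in favor — approved.

Approved — every class gave the required vote.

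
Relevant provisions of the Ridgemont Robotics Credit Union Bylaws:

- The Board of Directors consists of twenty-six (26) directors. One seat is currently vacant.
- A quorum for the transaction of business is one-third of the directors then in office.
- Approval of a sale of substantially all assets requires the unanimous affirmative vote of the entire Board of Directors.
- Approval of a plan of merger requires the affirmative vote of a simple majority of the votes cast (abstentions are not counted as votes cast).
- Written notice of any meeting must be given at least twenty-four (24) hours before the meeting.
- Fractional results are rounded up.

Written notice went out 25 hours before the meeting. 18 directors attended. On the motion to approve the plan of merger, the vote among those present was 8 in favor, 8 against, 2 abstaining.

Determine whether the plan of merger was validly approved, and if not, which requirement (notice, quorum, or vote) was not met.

Invalid — vote requirement not satisfied.

Notice: 25 hours given; 24 required (25 ≥ 24). Satisfied.
Quorum: 18 present; quorum is 9. Satisfied.
Vote: the plan of merger requires a majority of the votes cast (18 present − 2 abstaining = 16). A majority of 16 is 9, so 9 affirmative votes are needed; 8 voted in favor. Not satisfied.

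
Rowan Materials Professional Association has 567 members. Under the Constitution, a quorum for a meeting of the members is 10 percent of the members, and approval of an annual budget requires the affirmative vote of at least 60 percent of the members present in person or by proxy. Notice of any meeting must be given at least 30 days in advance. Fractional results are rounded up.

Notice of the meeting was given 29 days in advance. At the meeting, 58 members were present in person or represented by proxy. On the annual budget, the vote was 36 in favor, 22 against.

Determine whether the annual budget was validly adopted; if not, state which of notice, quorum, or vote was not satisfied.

Notice: 29 days given; 30 required. Not satisfied.
Quorum: 10% of 567 = 56.70, rounded up to 57; 58 present. Satisfied.
Vote: requires three-fifths of those present (58); 3/5 of 58 = 34.80, rounded up to 35, so 35 needed; 36 in favor. Satisfied.

Invalid — notice requirement not satisfied.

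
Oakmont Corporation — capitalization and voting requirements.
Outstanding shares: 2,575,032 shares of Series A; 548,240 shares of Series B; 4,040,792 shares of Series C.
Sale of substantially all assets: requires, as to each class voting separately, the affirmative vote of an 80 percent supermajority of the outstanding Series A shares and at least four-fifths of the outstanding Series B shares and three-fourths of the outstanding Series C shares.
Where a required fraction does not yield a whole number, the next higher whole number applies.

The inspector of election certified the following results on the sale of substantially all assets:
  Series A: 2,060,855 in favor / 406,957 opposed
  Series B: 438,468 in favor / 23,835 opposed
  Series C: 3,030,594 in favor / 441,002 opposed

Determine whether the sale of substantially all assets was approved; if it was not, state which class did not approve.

Not approved — the Series B shares did not give the required vote.

Series A: 4/5 of 2575032 = 2060025.60, rounded up to 2060026; 2,060,026 required, 2,060,855 in favor — approved.
Series B: 4/5 of 548240 = 438592; 438,592 required, 438,468 in favor — not approved.
Series C: 3/4 of 4040792 = 3030594; 3,030,594 required, 3,030,594 in favor — approved.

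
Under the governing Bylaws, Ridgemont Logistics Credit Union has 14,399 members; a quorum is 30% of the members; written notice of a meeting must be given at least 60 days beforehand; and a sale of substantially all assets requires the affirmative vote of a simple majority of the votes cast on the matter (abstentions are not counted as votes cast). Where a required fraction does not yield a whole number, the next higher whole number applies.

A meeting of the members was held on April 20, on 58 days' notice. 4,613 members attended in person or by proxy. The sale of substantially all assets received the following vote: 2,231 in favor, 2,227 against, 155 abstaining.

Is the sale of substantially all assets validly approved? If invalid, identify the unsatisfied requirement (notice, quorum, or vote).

Invalid — notice requirement not satisfied.

Notice: 58 days given; 60 required. Not satisfied.
Quorum: 30% of 14,399 = 4,319.70, rounded up to 4,320; 4,613 present. Satisfied.
Vote: requires a majority of the votes cast (4,613 − 155 abstaining = 4,458); a majority of 4458 is 2230, so 2,230 needed; 2,231 in favor. Satisfied.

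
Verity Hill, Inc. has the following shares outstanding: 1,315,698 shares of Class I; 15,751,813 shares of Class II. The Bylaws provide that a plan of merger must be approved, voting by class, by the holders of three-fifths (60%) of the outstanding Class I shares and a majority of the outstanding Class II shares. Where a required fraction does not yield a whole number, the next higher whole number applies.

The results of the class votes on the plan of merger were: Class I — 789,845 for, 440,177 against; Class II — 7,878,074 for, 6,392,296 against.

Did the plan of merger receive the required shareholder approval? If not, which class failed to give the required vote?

Approved — every class gave the required vote.

Class I: 3/5 of 1315698 = 789418.80, rounded up to 789419; 789,419 required, 789,845 in favor — approved.
Class II: a majority of 15751813 is 7875907; 7,875,907 required, 7,878,074 in favor — approved.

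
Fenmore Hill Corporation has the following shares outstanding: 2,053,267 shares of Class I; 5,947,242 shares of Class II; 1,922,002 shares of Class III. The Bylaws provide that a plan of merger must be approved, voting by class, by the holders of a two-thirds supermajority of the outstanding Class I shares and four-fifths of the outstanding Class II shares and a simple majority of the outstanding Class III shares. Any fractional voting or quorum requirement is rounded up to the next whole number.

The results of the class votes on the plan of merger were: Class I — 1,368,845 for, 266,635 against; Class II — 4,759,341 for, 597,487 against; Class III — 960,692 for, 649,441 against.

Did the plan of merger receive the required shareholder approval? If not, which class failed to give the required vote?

Class I: 2/3 of 2053267 = 1368844.67, rounded up to 1368845; 1,368,845 required, 1,368,845 in favor — approved.
Class II: 4/5 of 5947242 = 4757793.60, rounded up to 4757794; 4,757,794 required, 4,759,341 in favor — approved.
Class III: a majority of 1922002 is 961002; 961,002 required, 960,692 in favor — not approved.

Not approved — the Class III shares did not give the required vote.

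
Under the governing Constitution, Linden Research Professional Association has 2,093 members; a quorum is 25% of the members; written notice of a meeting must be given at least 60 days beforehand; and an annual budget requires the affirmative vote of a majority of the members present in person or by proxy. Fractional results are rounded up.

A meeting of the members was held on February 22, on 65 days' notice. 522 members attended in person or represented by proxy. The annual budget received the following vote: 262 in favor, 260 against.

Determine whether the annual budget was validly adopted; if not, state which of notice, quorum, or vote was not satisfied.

Invalid — quorum requirement not satisfied.

Notice: 65 days given; 60 required. Satisfied.
Quorum: 25% of 2,093 = 523.25, rounded up to 524; 522 present. Not satisfied.
Vote: requires a majority of those present (522); a majority of 522 is 262, so 262 needed; 262 in favor. Satisfied.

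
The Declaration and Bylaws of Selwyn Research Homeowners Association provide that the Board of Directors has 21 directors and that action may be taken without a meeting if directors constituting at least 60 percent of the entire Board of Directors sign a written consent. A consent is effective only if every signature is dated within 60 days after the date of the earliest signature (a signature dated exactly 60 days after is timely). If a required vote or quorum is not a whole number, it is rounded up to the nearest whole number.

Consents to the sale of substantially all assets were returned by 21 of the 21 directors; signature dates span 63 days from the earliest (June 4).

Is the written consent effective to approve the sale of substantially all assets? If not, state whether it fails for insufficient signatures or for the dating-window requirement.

Not effective — dating-window requirement not satisfied.

Signatures required: at least 60 percent of 21 — 3/5 of 21 = 12.60, rounded up to 13, so 13 needed; 21 signed. Sufficient.
Dating window: the latest signature is 63 days after the earliest; the limit is 60 days. Outside the window.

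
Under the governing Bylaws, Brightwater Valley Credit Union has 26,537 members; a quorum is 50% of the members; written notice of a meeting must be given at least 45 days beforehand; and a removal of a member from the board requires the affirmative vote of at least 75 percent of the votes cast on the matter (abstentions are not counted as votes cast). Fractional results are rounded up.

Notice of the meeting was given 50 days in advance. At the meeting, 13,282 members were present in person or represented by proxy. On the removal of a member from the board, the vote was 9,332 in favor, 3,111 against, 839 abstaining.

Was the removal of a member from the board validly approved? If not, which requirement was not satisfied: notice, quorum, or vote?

Invalid — vote requirement not satisfied.

Notice: 50 days given; 45 required. Satisfied.
Quorum: 50% of 26,537 = 13,268.50, rounded up to 13,269; 13,282 present. Satisfied.
Vote: requires three-fourths of the votes cast (13,282 − 839 abstaining = 12,443); 3/4 of 12443 = 9332.25, rounded up to 9333, so 9,333 needed; 9,332 in favor. Not satisfied.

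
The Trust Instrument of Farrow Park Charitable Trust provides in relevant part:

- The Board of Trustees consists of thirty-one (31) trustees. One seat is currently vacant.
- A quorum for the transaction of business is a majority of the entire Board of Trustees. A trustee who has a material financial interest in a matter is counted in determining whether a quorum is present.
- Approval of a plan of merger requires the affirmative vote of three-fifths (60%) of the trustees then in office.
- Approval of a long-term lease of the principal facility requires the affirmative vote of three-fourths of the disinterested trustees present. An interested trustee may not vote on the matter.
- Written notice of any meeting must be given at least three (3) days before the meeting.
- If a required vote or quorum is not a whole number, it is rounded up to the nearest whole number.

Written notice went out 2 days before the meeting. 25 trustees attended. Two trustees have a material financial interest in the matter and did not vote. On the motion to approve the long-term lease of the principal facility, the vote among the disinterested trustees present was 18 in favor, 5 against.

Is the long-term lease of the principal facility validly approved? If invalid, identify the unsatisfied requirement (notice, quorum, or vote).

Invalid — notice requirement not satisfied.

Notice: 2 days given; 3 required (2 < 3). Not satisfied.
Quorum: 25 present (interested trustees count toward quorum); quorum is 16. Satisfied.
Vote: the long-term lease of the principal facility requires three-fourths of the disinterested trustees present (25 − 2 = 23). 3/4 of 23 = 17.25, rounded up to 18, so 18 affirmative votes are needed; 18 voted in favor. Satisfied.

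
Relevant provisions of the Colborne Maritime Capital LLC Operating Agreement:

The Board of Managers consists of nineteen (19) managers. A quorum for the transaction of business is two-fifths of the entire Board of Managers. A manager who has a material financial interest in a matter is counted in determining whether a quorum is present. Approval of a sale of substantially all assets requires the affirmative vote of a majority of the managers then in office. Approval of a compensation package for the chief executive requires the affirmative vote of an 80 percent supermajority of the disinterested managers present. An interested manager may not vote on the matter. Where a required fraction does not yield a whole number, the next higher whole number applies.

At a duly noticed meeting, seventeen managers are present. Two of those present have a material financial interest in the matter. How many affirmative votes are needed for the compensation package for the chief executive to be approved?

12

The compensation package for the chief executive requires four-fifths of the disinterested managers present (17 − 2 = 15).
4/5 of 15 = 12.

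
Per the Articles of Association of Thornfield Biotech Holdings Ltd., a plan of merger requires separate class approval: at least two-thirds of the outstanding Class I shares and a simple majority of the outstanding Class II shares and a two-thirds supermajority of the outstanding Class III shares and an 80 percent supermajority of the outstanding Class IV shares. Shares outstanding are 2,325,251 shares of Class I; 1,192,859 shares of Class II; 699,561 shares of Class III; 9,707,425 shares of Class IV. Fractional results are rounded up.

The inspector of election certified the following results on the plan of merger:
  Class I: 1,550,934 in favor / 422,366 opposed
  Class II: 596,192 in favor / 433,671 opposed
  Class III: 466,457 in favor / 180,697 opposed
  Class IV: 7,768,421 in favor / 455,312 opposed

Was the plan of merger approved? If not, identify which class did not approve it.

Class I: 2/3 of 2325251 = 1550167.33, rounded up to 1550168; 1,550,168 required, 1,550,934 in favor — approved.
Class II: a majority of 1192859 is 596430; 596,430 required, 596,192 in favor — not approved.
Class III: 2/3 of 699561 = 466374; 466,374 required, 466,457 in favor — approved.
Class IV: 4/5 of 9707425 = 7765940; 7,765,940 required, 7,768,421 in favor — approved.

Not approved — the Class II shares did not give the required vote.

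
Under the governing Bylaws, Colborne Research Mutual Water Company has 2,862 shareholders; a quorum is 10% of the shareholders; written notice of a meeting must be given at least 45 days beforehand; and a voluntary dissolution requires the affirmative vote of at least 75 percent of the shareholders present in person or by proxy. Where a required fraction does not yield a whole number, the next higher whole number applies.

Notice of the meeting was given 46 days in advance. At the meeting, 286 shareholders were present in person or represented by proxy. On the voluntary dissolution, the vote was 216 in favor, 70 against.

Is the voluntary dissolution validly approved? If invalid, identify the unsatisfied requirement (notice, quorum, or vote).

Notice: 46 days given; 45 required. Satisfied.
Quorum: 10% of 2,862 = 286.20, rounded up to 287; 286 present. Not satisfied.
Vote: requires three-fourths of those present (286); 3/4 of 286 = 214.50, rounded up to 215, so 215 needed; 216 in favor. Satisfied.

Invalid — quorum requirement not satisfied.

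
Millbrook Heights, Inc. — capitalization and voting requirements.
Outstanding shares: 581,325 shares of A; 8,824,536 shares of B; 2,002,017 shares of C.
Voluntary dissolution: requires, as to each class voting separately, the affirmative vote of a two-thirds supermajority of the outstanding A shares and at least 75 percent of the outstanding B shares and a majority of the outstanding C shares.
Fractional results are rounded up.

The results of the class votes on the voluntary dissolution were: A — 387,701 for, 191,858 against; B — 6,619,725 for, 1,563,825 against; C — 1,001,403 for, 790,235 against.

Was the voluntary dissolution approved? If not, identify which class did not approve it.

A: 2/3 of 581325 = 387550; 387,550 required, 387,701 in favor — approved.
B: 3/4 of 8824536 = 6618402; 6,618,402 required, 6,619,725 in favor — approved.
C: a majority of 2002017 is 1001009; 1,001,009 required, 1,001,403 in favor — approved.

Approved — every class gave the required vote.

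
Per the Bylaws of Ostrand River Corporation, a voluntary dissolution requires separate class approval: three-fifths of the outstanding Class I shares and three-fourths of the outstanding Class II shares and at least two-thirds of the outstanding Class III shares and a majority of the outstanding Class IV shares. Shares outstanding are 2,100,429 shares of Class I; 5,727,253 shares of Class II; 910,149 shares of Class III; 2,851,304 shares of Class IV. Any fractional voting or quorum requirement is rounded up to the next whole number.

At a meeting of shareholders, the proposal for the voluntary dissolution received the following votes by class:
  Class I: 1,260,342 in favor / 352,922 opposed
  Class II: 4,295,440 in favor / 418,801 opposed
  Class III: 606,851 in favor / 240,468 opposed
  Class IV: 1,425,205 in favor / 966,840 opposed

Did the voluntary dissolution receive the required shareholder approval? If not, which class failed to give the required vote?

Not approved — the Class IV shares did not give the required vote.

Class I: 3/5 of 2100429 = 1260257.40, rounded up to 1260258; 1,260,258 required, 1,260,342 in favor — approved.
Class II: 3/4 of 5727253 = 4295439.75, rounded up to 4295440; 4,295,440 required, 4,295,440 in favor — approved.
Class III: 2/3 of 910149 = 606766; 606,766 required, 606,851 in favor — approved.
Class IV: a majority of 2851304 is 1425653; 1,425,653 required, 1,425,205 in favor — not approved.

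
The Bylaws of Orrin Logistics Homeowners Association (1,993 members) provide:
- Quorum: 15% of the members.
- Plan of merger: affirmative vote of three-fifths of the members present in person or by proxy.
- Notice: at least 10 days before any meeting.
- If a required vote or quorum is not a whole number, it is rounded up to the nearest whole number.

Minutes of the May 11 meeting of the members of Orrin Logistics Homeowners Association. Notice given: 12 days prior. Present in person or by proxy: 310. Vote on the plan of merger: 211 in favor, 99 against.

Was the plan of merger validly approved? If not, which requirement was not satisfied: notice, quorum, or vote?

Notice: 12 days given; 10 required. Satisfied.
Quorum: 15% of 1,993 = 298.95, rounded up to 299; 310 present. Satisfied.
Vote: requires three-fifths of those present (310); 3/5 of 310 = 186, so 186 needed; 211 in favor. Satisfied.

Valid — all requirements satisfied.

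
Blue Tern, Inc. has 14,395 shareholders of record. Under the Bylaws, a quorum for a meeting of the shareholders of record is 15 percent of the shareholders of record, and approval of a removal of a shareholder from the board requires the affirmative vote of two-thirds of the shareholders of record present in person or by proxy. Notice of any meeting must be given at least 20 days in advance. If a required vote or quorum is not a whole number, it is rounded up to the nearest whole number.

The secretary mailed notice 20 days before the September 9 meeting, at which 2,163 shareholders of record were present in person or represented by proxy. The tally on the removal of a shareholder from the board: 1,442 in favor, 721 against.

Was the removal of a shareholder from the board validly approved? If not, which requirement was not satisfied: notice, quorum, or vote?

Notice: 20 days given; 20 required. Satisfied.
Quorum: 15% of 14,395 = 2,159.25, rounded up to 2,160; 2,163 present. Satisfied.
Vote: requires two-thirds of those present (2,163); 2/3 of 2163 = 1442, so 1,442 needed; 1,442 in favor. Satisfied.

Valid — all requirements satisfied.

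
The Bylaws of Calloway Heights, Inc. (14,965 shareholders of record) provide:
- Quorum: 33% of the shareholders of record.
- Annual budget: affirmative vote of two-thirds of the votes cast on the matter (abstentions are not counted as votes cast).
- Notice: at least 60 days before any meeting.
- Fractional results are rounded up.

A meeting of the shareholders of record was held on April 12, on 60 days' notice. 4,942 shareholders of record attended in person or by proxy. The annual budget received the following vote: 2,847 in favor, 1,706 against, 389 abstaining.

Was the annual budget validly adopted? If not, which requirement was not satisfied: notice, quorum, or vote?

Invalid — vote requirement not satisfied.

Notice: 60 days given; 60 required. Satisfied.
Quorum: 33% of 14,965 = 4,938.45, rounded up to 4,939; 4,942 present. Satisfied.
Vote: requires two-thirds of the votes cast (4,942 − 389 abstaining = 4,553); 2/3 of 4553 = 3035.33, rounded up to 3036, so 3,036 needed; 2,847 in favor. Not satisfied.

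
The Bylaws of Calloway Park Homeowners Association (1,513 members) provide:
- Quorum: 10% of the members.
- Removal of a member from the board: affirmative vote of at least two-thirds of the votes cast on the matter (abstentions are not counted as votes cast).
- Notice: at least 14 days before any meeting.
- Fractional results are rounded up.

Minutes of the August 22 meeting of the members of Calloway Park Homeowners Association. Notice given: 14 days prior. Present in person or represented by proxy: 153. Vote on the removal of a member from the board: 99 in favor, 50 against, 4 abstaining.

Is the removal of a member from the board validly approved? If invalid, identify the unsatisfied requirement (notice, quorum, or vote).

Notice: 14 days given; 14 required. Satisfied.
Quorum: 10% of 1,513 = 151.30, rounded up to 152; 153 present. Satisfied.
Vote: requires two-thirds of the votes cast (153 − 4 abstaining = 149); 2/3 of 149 = 99.33, rounded up to 100, so 100 needed; 99 in favor. Not satisfied.

Invalid — vote requirement not satisfied.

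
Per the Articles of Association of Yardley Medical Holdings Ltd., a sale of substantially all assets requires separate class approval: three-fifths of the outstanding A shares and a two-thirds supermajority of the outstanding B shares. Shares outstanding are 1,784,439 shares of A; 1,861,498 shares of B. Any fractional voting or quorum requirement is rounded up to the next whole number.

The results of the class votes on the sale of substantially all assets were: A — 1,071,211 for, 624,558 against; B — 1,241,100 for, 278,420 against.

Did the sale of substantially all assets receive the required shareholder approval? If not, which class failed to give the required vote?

A: 3/5 of 1784439 = 1070663.40, rounded up to 1070664; 1,070,664 required, 1,071,211 in favor — approved.
B: 2/3 of 1861498 = 1240998.67, rounded up to 1240999; 1,240,999 required, 1,241,100 in favor — approved.

Approved — every class gave the required vote.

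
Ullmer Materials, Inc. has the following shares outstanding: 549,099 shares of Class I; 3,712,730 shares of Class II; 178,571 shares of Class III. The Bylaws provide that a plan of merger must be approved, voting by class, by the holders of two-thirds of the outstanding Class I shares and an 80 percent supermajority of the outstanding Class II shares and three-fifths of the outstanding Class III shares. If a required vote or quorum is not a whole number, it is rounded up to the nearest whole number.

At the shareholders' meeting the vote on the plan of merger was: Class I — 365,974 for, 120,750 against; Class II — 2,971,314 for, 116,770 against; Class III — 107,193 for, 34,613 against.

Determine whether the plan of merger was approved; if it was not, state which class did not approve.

Not approved — the Class I shares did not give the required vote.

Class I: 2/3 of 549099 = 366066; 366,066 required, 365,974 in favor — not approved.
Class II: 4/5 of 3712730 = 2970184; 2,970,184 required, 2,971,314 in favor — approved.
Class III: 3/5 of 178571 = 107142.60, rounded up to 107143; 107,143 required, 107,193 in favor — approved.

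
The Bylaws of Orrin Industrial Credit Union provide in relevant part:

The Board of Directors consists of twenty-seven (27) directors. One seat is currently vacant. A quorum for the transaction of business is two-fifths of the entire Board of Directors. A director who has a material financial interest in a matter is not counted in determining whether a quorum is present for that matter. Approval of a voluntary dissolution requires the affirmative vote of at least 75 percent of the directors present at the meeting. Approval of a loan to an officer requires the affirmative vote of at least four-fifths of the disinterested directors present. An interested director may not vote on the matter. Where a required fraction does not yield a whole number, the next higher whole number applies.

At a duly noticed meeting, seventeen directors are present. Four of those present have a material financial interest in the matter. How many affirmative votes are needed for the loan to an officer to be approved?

11

The loan to an officer requires four-fifths of the disinterested directors present (17 − 4 = 13).
4/5 of 13 = 10.40, rounded up to 11.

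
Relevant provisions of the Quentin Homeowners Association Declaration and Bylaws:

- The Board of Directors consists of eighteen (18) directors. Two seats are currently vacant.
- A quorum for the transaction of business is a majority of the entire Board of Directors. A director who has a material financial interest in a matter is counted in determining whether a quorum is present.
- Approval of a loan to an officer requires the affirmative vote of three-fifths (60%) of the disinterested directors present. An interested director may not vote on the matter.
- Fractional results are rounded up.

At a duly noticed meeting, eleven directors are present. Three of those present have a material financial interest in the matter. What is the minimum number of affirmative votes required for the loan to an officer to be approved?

5

The loan to an officer requires three-fifths of the disinterested directors present (11 − 3 = 8).
3/5 of 8 = 4.80, rounded up to 5.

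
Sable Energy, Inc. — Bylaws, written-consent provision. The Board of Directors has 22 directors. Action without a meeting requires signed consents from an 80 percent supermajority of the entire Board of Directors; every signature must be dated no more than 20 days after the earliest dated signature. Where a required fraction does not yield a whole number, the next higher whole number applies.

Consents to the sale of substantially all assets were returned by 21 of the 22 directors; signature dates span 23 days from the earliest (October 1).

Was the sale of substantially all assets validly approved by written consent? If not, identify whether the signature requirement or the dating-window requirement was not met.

Not effective — dating-window requirement not satisfied.

Signatures required: an 80 percent supermajority of 22 — 4/5 of 22 = 17.60, rounded up to 18, so 18 needed; 21 signed. Sufficient.
Dating window: the latest signature is 23 days after the earliest; the limit is 20 days. Outside the window.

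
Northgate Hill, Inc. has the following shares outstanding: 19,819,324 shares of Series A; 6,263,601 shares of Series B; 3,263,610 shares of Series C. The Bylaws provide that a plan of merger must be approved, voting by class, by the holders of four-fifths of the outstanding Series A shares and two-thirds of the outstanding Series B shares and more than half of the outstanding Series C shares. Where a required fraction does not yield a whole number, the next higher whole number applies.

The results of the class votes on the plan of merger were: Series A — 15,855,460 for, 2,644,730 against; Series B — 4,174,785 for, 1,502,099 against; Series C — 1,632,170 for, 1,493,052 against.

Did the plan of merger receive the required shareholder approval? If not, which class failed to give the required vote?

Not approved — the Series B shares did not give the required vote.

Series A: 4/5 of 19819324 = 15855459.20, rounded up to 15855460; 15,855,460 required, 15,855,460 in favor — approved.
Series B: 2/3 of 6263601 = 4175734; 4,175,734 required, 4,174,785 in favor — not approved.
Series C: a majority of 3263610 is 1631806; 1,631,806 required, 1,632,170 in favor — approved.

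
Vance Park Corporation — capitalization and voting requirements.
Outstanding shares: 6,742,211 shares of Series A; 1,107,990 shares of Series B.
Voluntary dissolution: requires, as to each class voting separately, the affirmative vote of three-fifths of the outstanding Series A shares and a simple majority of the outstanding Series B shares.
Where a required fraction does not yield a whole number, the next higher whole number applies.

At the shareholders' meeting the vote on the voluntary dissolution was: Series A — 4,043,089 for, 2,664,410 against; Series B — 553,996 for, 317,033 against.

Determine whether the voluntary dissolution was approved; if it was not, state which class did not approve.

Series A: 3/5 of 6742211 = 4045326.60, rounded up to 4045327; 4,045,327 required, 4,043,089 in favor — not approved.
Series B: a majority of 1107990 is 553996; 553,996 required, 553,996 in favor — approved.

Not approved — the Series A shares did not give the required vote.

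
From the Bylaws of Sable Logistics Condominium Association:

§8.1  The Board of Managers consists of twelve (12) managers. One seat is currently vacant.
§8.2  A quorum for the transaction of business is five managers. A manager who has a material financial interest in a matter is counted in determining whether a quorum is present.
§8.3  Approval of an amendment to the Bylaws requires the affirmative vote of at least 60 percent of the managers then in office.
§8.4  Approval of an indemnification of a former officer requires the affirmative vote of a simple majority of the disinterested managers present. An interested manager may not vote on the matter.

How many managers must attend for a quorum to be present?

The quorum is fixed at 5.

5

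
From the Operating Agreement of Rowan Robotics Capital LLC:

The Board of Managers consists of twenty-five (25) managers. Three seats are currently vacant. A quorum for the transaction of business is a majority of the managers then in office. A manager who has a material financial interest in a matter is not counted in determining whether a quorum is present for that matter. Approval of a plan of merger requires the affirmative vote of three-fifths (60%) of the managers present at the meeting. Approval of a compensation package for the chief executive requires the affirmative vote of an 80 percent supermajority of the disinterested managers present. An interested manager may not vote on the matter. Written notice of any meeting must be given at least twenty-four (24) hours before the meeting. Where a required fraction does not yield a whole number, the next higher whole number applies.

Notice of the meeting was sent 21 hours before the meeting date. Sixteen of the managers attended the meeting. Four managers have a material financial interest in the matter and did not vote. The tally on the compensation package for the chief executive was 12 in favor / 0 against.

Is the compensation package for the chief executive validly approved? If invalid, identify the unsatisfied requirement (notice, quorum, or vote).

Invalid — notice requirement not satisfied.

Notice: 21 hours given; 24 required (21 < 24). Not satisfied.
Quorum: 16 present, but the 4 interested managers do not count, leaving 12. Quorum is 12. Satisfied.
Vote: the compensation package for the chief executive requires four-fifths of the disinterested managers present (16 − 4 = 12). 4/5 of 12 = 9.60, rounded up to 10, so 10 affirmative votes are needed; 12 voted in favor. Satisfied.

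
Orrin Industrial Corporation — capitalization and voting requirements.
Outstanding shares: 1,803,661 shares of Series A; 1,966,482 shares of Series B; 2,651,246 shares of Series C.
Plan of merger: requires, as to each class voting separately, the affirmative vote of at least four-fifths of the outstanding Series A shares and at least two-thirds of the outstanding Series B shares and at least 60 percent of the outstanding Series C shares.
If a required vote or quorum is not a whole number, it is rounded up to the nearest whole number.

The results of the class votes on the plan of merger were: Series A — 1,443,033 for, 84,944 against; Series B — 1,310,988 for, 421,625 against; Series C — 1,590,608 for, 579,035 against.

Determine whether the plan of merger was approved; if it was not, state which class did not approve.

Series A: 4/5 of 1803661 = 1442928.80, rounded up to 1442929; 1,442,929 required, 1,443,033 in favor — approved.
Series B: 2/3 of 1966482 = 1310988; 1,310,988 required, 1,310,988 in favor — approved.
Series C: 3/5 of 2651246 = 1590747.60, rounded up to 1590748; 1,590,748 required, 1,590,608 in favor — not approved.

Not approved — the Series C shares did not give the required vote.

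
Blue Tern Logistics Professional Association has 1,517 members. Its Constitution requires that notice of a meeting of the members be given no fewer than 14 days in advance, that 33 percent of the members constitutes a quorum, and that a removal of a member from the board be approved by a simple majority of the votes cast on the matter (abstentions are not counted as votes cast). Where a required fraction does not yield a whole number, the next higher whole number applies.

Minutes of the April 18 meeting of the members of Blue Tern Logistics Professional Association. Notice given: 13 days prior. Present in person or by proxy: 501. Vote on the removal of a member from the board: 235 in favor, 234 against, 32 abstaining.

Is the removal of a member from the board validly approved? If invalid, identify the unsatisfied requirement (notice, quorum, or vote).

Notice: 13 days given; 14 required. Not satisfied.
Quorum: 33% of 1,517 = 500.61, rounded up to 501; 501 present. Satisfied.
Vote: requires a majority of the votes cast (501 − 32 abstaining = 469); a majority of 469 is 235, so 235 needed; 235 in favor. Satisfied.

Invalid — notice requirement not satisfied.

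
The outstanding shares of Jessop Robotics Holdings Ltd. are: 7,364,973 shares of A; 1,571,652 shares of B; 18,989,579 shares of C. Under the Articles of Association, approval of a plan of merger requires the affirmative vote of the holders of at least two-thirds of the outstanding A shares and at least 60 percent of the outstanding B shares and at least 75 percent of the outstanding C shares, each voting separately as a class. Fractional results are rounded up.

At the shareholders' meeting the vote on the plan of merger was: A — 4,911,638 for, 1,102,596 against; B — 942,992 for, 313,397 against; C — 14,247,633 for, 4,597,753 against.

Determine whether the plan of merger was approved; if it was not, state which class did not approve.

A: 2/3 of 7364973 = 4909982; 4,909,982 required, 4,911,638 in favor — approved.
B: 3/5 of 1571652 = 942991.20, rounded up to 942992; 942,992 required, 942,992 in favor — approved.
C: 3/4 of 18989579 = 14242184.25, rounded up to 14242185; 14,242,185 required, 14,247,633 in favor — approved.

Approved — every class gave the required vote.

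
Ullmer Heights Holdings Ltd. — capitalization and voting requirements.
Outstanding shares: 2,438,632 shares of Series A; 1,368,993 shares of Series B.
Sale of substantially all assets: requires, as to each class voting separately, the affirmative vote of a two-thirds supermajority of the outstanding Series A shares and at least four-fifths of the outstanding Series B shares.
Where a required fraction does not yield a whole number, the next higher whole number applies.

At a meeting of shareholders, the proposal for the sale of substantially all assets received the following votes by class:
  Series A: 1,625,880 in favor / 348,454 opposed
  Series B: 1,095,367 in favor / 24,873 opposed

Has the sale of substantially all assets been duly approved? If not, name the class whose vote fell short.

Series A: 2/3 of 2438632 = 1625754.67, rounded up to 1625755; 1,625,755 required, 1,625,880 in favor — approved.
Series B: 4/5 of 1368993 = 1095194.40, rounded up to 1095195; 1,095,195 required, 1,095,367 in favor — approved.

Approved — every class gave the required vote.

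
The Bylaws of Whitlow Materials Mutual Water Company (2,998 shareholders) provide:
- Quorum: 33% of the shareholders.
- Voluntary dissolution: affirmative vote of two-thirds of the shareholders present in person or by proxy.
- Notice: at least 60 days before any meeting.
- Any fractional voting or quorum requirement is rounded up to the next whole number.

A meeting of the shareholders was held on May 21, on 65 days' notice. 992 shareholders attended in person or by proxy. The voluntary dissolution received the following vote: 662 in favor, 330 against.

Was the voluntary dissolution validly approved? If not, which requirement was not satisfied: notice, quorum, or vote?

Valid — all requirements satisfied.

Notice: 65 days given; 60 required. Satisfied.
Quorum: 33% of 2,998 = 989.34, rounded up to 990; 992 present. Satisfied.
Vote: requires two-thirds of those present (992); 2/3 of 992 = 661.33, rounded up to 662, so 662 needed; 662 in favor. Satisfied.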